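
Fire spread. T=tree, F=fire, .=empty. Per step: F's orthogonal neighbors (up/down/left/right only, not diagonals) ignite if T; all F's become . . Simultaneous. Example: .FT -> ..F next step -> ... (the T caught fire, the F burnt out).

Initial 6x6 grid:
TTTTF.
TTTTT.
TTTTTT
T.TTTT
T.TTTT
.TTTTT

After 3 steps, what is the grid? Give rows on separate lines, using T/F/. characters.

Step 1: 2 trees catch fire, 1 burn out
  TTTF..
  TTTTF.
  TTTTTT
  T.TTTT
  T.TTTT
  .TTTTT
Step 2: 3 trees catch fire, 2 burn out
  TTF...
  TTTF..
  TTTTFT
  T.TTTT
  T.TTTT
  .TTTTT
Step 3: 5 trees catch fire, 3 burn out
  TF....
  TTF...
  TTTF.F
  T.TTFT
  T.TTTT
  .TTTTT

TF....
TTF...
TTTF.F
T.TTFT
T.TTTT
.TTTTT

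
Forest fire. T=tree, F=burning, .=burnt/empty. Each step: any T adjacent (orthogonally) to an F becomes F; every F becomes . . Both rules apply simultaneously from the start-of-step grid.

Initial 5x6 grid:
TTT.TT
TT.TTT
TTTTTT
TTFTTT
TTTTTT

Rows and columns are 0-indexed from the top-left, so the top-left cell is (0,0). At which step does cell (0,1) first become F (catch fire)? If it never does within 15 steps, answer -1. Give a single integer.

Step 1: cell (0,1)='T' (+4 fires, +1 burnt)
Step 2: cell (0,1)='T' (+6 fires, +4 burnt)
Step 3: cell (0,1)='T' (+7 fires, +6 burnt)
Step 4: cell (0,1)='F' (+5 fires, +7 burnt)
  -> target ignites at step 4
Step 5: cell (0,1)='.' (+4 fires, +5 burnt)
Step 6: cell (0,1)='.' (+1 fires, +4 burnt)
Step 7: cell (0,1)='.' (+0 fires, +1 burnt)
  fire out at step 7

4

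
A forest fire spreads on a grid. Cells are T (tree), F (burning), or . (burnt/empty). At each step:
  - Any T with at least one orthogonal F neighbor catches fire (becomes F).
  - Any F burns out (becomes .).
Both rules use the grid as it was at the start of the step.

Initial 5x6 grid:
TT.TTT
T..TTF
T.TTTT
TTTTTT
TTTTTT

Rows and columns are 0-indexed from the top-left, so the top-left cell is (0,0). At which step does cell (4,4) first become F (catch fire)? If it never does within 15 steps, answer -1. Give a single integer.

Step 1: cell (4,4)='T' (+3 fires, +1 burnt)
Step 2: cell (4,4)='T' (+4 fires, +3 burnt)
Step 3: cell (4,4)='T' (+4 fires, +4 burnt)
Step 4: cell (4,4)='F' (+3 fires, +4 burnt)
  -> target ignites at step 4
Step 5: cell (4,4)='.' (+2 fires, +3 burnt)
Step 6: cell (4,4)='.' (+2 fires, +2 burnt)
Step 7: cell (4,4)='.' (+2 fires, +2 burnt)
Step 8: cell (4,4)='.' (+2 fires, +2 burnt)
Step 9: cell (4,4)='.' (+1 fires, +2 burnt)
Step 10: cell (4,4)='.' (+1 fires, +1 burnt)
Step 11: cell (4,4)='.' (+1 fires, +1 burnt)
Step 12: cell (4,4)='.' (+0 fires, +1 burnt)
  fire out at step 12

4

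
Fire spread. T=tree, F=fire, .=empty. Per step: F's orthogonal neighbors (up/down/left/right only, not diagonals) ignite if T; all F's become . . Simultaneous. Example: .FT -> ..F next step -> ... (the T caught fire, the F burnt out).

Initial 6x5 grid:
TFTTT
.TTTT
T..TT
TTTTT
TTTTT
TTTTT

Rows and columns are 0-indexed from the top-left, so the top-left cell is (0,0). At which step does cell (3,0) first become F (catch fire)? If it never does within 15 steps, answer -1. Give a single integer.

Step 1: cell (3,0)='T' (+3 fires, +1 burnt)
Step 2: cell (3,0)='T' (+2 fires, +3 burnt)
Step 3: cell (3,0)='T' (+2 fires, +2 burnt)
Step 4: cell (3,0)='T' (+2 fires, +2 burnt)
Step 5: cell (3,0)='T' (+2 fires, +2 burnt)
Step 6: cell (3,0)='T' (+3 fires, +2 burnt)
Step 7: cell (3,0)='T' (+4 fires, +3 burnt)
Step 8: cell (3,0)='F' (+4 fires, +4 burnt)
  -> target ignites at step 8
Step 9: cell (3,0)='.' (+3 fires, +4 burnt)
Step 10: cell (3,0)='.' (+1 fires, +3 burnt)
Step 11: cell (3,0)='.' (+0 fires, +1 burnt)
  fire out at step 11

8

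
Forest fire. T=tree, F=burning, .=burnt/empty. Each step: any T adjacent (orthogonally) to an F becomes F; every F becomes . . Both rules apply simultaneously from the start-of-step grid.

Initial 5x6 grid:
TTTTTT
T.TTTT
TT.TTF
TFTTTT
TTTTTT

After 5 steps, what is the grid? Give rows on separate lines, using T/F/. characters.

Step 1: 7 trees catch fire, 2 burn out
  TTTTTT
  T.TTTF
  TF.TF.
  F.FTTF
  TFTTTT
Step 2: 9 trees catch fire, 7 burn out
  TTTTTF
  T.TTF.
  F..F..
  ...FF.
  F.FTTF
Step 3: 5 trees catch fire, 9 burn out
  TTTTF.
  F.TF..
  ......
  ......
  ...FF.
Step 4: 3 trees catch fire, 5 burn out
  FTTF..
  ..F...
  ......
  ......
  ......
Step 5: 2 trees catch fire, 3 burn out
  .FF...
  ......
  ......
  ......
  ......

.FF...
......
......
......
......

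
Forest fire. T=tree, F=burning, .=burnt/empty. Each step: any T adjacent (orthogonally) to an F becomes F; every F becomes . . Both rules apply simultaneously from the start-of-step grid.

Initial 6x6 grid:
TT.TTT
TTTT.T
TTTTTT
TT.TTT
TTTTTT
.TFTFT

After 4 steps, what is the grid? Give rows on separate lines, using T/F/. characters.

Step 1: 5 trees catch fire, 2 burn out
  TT.TTT
  TTTT.T
  TTTTTT
  TT.TTT
  TTFTFT
  .F.F.F
Step 2: 4 trees catch fire, 5 burn out
  TT.TTT
  TTTT.T
  TTTTTT
  TT.TFT
  TF.F.F
  ......
Step 3: 5 trees catch fire, 4 burn out
  TT.TTT
  TTTT.T
  TTTTFT
  TF.F.F
  F.....
  ......
Step 4: 4 trees catch fire, 5 burn out
  TT.TTT
  TTTT.T
  TFTF.F
  F.....
  ......
  ......

TT.TTT
TTTT.T
TFTF.F
F.....
......
......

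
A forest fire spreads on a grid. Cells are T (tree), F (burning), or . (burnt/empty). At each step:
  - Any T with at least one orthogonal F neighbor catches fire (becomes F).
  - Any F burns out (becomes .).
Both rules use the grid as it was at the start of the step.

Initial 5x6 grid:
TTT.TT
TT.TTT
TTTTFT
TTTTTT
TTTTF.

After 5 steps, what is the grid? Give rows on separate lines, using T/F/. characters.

Step 1: 5 trees catch fire, 2 burn out
  TTT.TT
  TT.TFT
  TTTF.F
  TTTTFT
  TTTF..
Step 2: 7 trees catch fire, 5 burn out
  TTT.FT
  TT.F.F
  TTF...
  TTTF.F
  TTF...
Step 3: 4 trees catch fire, 7 burn out
  TTT..F
  TT....
  TF....
  TTF...
  TF....
Step 4: 4 trees catch fire, 4 burn out
  TTT...
  TF....
  F.....
  TF....
  F.....
Step 5: 3 trees catch fire, 4 burn out
  TFT...
  F.....
  ......
  F.....
  ......

TFT...
F.....
......
F.....
......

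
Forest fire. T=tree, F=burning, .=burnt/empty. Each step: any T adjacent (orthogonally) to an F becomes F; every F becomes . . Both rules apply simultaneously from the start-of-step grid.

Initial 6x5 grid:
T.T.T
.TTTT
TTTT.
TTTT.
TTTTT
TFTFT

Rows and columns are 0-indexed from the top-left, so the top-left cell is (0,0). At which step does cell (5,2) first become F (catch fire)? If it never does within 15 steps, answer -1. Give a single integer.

Step 1: cell (5,2)='F' (+5 fires, +2 burnt)
  -> target ignites at step 1
Step 2: cell (5,2)='.' (+5 fires, +5 burnt)
Step 3: cell (5,2)='.' (+4 fires, +5 burnt)
Step 4: cell (5,2)='.' (+4 fires, +4 burnt)
Step 5: cell (5,2)='.' (+2 fires, +4 burnt)
Step 6: cell (5,2)='.' (+2 fires, +2 burnt)
Step 7: cell (5,2)='.' (+0 fires, +2 burnt)
  fire out at step 7

1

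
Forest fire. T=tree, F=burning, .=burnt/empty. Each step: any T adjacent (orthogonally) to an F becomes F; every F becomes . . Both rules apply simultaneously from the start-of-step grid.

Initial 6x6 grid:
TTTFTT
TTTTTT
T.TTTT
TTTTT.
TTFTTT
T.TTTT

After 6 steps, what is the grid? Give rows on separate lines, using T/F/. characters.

Step 1: 7 trees catch fire, 2 burn out
  TTF.FT
  TTTFTT
  T.TTTT
  TTFTT.
  TF.FTT
  T.FTTT
Step 2: 11 trees catch fire, 7 burn out
  TF...F
  TTF.FT
  T.FFTT
  TF.FT.
  F...FT
  T..FTT
Step 3: 9 trees catch fire, 11 burn out
  F.....
  TF...F
  T...FT
  F...F.
  .....F
  F...FT
Step 4: 4 trees catch fire, 9 burn out
  ......
  F.....
  F....F
  ......
  ......
  .....F
Step 5: 0 trees catch fire, 4 burn out
  ......
  ......
  ......
  ......
  ......
  ......
Step 6: 0 trees catch fire, 0 burn out
  ......
  ......
  ......
  ......
  ......
  ......

......
......
......
......
......
......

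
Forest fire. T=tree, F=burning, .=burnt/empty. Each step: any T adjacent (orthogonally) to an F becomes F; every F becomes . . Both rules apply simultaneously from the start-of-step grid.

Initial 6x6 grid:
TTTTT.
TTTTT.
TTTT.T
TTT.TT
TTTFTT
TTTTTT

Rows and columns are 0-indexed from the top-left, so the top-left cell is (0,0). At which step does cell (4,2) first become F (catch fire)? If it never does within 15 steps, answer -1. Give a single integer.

Step 1: cell (4,2)='F' (+3 fires, +1 burnt)
  -> target ignites at step 1
Step 2: cell (4,2)='.' (+6 fires, +3 burnt)
Step 3: cell (4,2)='.' (+6 fires, +6 burnt)
Step 4: cell (4,2)='.' (+6 fires, +6 burnt)
Step 5: cell (4,2)='.' (+4 fires, +6 burnt)
Step 6: cell (4,2)='.' (+4 fires, +4 burnt)
Step 7: cell (4,2)='.' (+2 fires, +4 burnt)
Step 8: cell (4,2)='.' (+0 fires, +2 burnt)
  fire out at step 8

1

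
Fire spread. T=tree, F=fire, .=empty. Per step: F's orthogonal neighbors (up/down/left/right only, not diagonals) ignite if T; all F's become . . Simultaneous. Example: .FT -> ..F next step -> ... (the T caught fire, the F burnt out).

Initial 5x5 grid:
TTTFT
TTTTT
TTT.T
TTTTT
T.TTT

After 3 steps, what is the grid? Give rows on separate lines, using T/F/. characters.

Step 1: 3 trees catch fire, 1 burn out
  TTF.F
  TTTFT
  TTT.T
  TTTTT
  T.TTT
Step 2: 3 trees catch fire, 3 burn out
  TF...
  TTF.F
  TTT.T
  TTTTT
  T.TTT
Step 3: 4 trees catch fire, 3 burn out
  F....
  TF...
  TTF.F
  TTTTT
  T.TTT

F....
TF...
TTF.F
TTTTT
T.TTT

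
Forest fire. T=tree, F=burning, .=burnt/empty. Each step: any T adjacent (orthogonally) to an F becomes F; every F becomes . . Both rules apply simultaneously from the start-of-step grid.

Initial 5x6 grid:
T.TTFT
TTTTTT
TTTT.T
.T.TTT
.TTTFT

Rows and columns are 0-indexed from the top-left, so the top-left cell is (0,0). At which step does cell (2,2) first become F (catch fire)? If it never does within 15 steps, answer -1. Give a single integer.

Step 1: cell (2,2)='T' (+6 fires, +2 burnt)
Step 2: cell (2,2)='T' (+6 fires, +6 burnt)
Step 3: cell (2,2)='T' (+4 fires, +6 burnt)
Step 4: cell (2,2)='F' (+3 fires, +4 burnt)
  -> target ignites at step 4
Step 5: cell (2,2)='.' (+2 fires, +3 burnt)
Step 6: cell (2,2)='.' (+2 fires, +2 burnt)
Step 7: cell (2,2)='.' (+0 fires, +2 burnt)
  fire out at step 7

4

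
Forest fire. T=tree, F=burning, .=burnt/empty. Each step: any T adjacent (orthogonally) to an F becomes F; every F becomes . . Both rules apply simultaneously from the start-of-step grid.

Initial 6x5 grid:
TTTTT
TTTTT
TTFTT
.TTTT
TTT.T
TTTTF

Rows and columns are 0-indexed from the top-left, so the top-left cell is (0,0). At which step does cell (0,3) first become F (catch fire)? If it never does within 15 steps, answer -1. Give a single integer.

Step 1: cell (0,3)='T' (+6 fires, +2 burnt)
Step 2: cell (0,3)='T' (+10 fires, +6 burnt)
Step 3: cell (0,3)='F' (+6 fires, +10 burnt)
  -> target ignites at step 3
Step 4: cell (0,3)='.' (+4 fires, +6 burnt)
Step 5: cell (0,3)='.' (+0 fires, +4 burnt)
  fire out at step 5

3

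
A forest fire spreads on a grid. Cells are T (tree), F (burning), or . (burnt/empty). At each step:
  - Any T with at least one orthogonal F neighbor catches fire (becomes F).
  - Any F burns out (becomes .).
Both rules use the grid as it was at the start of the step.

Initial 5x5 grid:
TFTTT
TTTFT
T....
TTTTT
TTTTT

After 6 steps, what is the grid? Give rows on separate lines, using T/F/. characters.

Step 1: 6 trees catch fire, 2 burn out
  F.FFT
  TFF.F
  T....
  TTTTT
  TTTTT
Step 2: 2 trees catch fire, 6 burn out
  ....F
  F....
  T....
  TTTTT
  TTTTT
Step 3: 1 trees catch fire, 2 burn out
  .....
  .....
  F....
  TTTTT
  TTTTT
Step 4: 1 trees catch fire, 1 burn out
  .....
  .....
  .....
  FTTTT
  TTTTT
Step 5: 2 trees catch fire, 1 burn out
  .....
  .....
  .....
  .FTTT
  FTTTT
Step 6: 2 trees catch fire, 2 burn out
  .....
  .....
  .....
  ..FTT
  .FTTT

.....
.....
.....
..FTT
.FTTT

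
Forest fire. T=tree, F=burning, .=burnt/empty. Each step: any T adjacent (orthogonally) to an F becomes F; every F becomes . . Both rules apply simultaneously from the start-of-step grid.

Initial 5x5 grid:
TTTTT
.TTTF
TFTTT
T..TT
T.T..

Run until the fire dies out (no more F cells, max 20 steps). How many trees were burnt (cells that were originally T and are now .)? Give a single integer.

Step 1: +6 fires, +2 burnt (F count now 6)
Step 2: +6 fires, +6 burnt (F count now 6)
Step 3: +4 fires, +6 burnt (F count now 4)
Step 4: +0 fires, +4 burnt (F count now 0)
Fire out after step 4
Initially T: 17, now '.': 24
Total burnt (originally-T cells now '.'): 16

Answer: 16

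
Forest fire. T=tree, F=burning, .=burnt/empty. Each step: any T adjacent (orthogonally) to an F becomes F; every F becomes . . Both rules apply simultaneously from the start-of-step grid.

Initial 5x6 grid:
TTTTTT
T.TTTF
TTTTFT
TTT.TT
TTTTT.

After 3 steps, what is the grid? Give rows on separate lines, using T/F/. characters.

Step 1: 5 trees catch fire, 2 burn out
  TTTTTF
  T.TTF.
  TTTF.F
  TTT.FT
  TTTTT.
Step 2: 5 trees catch fire, 5 burn out
  TTTTF.
  T.TF..
  TTF...
  TTT..F
  TTTTF.
Step 3: 5 trees catch fire, 5 burn out
  TTTF..
  T.F...
  TF....
  TTF...
  TTTF..

TTTF..
T.F...
TF....
TTF...
TTTF..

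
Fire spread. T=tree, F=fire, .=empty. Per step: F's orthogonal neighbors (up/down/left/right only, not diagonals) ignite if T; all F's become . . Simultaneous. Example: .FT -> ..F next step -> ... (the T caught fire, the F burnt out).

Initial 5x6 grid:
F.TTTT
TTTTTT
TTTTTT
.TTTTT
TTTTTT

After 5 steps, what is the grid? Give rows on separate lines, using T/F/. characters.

Step 1: 1 trees catch fire, 1 burn out
  ..TTTT
  FTTTTT
  TTTTTT
  .TTTTT
  TTTTTT
Step 2: 2 trees catch fire, 1 burn out
  ..TTTT
  .FTTTT
  FTTTTT
  .TTTTT
  TTTTTT
Step 3: 2 trees catch fire, 2 burn out
  ..TTTT
  ..FTTT
  .FTTTT
  .TTTTT
  TTTTTT
Step 4: 4 trees catch fire, 2 burn out
  ..FTTT
  ...FTT
  ..FTTT
  .FTTTT
  TTTTTT
Step 5: 5 trees catch fire, 4 burn out
  ...FTT
  ....FT
  ...FTT
  ..FTTT
  TFTTTT

...FTT
....FT
...FTT
..FTTT
TFTTTT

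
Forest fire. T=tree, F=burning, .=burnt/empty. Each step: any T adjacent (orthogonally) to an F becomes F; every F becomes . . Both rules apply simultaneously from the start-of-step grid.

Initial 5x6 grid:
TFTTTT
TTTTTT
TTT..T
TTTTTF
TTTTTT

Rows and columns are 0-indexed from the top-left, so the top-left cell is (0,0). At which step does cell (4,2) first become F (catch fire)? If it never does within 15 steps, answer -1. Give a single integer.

Step 1: cell (4,2)='T' (+6 fires, +2 burnt)
Step 2: cell (4,2)='T' (+7 fires, +6 burnt)
Step 3: cell (4,2)='T' (+9 fires, +7 burnt)
Step 4: cell (4,2)='F' (+3 fires, +9 burnt)
  -> target ignites at step 4
Step 5: cell (4,2)='.' (+1 fires, +3 burnt)
Step 6: cell (4,2)='.' (+0 fires, +1 burnt)
  fire out at step 6

4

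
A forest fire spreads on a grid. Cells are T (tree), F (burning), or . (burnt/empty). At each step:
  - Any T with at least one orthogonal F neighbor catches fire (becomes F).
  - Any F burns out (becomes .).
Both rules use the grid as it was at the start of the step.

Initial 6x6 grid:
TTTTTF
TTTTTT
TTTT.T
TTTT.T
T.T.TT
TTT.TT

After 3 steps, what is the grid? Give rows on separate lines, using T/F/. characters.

Step 1: 2 trees catch fire, 1 burn out
  TTTTF.
  TTTTTF
  TTTT.T
  TTTT.T
  T.T.TT
  TTT.TT
Step 2: 3 trees catch fire, 2 burn out
  TTTF..
  TTTTF.
  TTTT.F
  TTTT.T
  T.T.TT
  TTT.TT
Step 3: 3 trees catch fire, 3 burn out
  TTF...
  TTTF..
  TTTT..
  TTTT.F
  T.T.TT
  TTT.TT

TTF...
TTTF..
TTTT..
TTTT.F
T.T.TT
TTT.TT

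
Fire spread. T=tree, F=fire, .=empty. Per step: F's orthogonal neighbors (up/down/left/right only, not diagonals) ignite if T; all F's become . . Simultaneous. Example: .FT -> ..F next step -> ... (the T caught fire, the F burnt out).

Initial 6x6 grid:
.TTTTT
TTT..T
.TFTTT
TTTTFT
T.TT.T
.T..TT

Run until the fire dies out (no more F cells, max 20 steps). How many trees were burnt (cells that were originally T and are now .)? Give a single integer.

Answer: 24

Derivation:
Step 1: +7 fires, +2 burnt (F count now 7)
Step 2: +7 fires, +7 burnt (F count now 7)
Step 3: +6 fires, +7 burnt (F count now 6)
Step 4: +4 fires, +6 burnt (F count now 4)
Step 5: +0 fires, +4 burnt (F count now 0)
Fire out after step 5
Initially T: 25, now '.': 35
Total burnt (originally-T cells now '.'): 24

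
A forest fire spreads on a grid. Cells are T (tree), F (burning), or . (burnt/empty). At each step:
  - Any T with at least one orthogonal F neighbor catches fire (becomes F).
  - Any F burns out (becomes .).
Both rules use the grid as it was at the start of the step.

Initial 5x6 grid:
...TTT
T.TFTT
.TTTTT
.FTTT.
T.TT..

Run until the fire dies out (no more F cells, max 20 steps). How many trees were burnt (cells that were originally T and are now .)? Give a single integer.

Answer: 16

Derivation:
Step 1: +6 fires, +2 burnt (F count now 6)
Step 2: +6 fires, +6 burnt (F count now 6)
Step 3: +4 fires, +6 burnt (F count now 4)
Step 4: +0 fires, +4 burnt (F count now 0)
Fire out after step 4
Initially T: 18, now '.': 28
Total burnt (originally-T cells now '.'): 16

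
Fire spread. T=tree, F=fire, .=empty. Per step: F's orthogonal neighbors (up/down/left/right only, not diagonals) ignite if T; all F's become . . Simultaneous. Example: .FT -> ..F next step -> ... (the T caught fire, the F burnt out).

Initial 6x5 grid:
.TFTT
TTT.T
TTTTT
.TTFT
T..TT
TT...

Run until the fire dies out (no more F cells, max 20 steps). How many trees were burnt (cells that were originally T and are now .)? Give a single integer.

Step 1: +7 fires, +2 burnt (F count now 7)
Step 2: +6 fires, +7 burnt (F count now 6)
Step 3: +3 fires, +6 burnt (F count now 3)
Step 4: +1 fires, +3 burnt (F count now 1)
Step 5: +0 fires, +1 burnt (F count now 0)
Fire out after step 5
Initially T: 20, now '.': 27
Total burnt (originally-T cells now '.'): 17

Answer: 17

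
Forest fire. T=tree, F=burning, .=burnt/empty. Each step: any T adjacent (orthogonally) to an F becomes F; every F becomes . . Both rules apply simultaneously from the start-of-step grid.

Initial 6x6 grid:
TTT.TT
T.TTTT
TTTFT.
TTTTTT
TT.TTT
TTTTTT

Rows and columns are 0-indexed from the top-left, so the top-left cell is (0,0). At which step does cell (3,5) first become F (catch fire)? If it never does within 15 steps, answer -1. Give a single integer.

Step 1: cell (3,5)='T' (+4 fires, +1 burnt)
Step 2: cell (3,5)='T' (+6 fires, +4 burnt)
Step 3: cell (3,5)='F' (+8 fires, +6 burnt)
  -> target ignites at step 3
Step 4: cell (3,5)='.' (+8 fires, +8 burnt)
Step 5: cell (3,5)='.' (+4 fires, +8 burnt)
Step 6: cell (3,5)='.' (+1 fires, +4 burnt)
Step 7: cell (3,5)='.' (+0 fires, +1 burnt)
  fire out at step 7

3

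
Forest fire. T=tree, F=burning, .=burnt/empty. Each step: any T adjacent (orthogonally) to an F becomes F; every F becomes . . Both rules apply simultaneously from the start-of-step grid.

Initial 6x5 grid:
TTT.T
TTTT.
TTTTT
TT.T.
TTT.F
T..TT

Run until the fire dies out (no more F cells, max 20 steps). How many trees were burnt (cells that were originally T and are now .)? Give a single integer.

Step 1: +1 fires, +1 burnt (F count now 1)
Step 2: +1 fires, +1 burnt (F count now 1)
Step 3: +0 fires, +1 burnt (F count now 0)
Fire out after step 3
Initially T: 22, now '.': 10
Total burnt (originally-T cells now '.'): 2

Answer: 2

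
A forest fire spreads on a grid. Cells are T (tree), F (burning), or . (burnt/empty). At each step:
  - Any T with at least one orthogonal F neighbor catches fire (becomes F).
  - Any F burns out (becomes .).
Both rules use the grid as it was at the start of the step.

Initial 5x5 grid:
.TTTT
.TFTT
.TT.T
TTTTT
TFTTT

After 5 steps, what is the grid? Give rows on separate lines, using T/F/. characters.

Step 1: 7 trees catch fire, 2 burn out
  .TFTT
  .F.FT
  .TF.T
  TFTTT
  F.FTT
Step 2: 7 trees catch fire, 7 burn out
  .F.FT
  ....F
  .F..T
  F.FTT
  ...FT
Step 3: 4 trees catch fire, 7 burn out
  ....F
  .....
  ....F
  ...FT
  ....F
Step 4: 1 trees catch fire, 4 burn out
  .....
  .....
  .....
  ....F
  .....
Step 5: 0 trees catch fire, 1 burn out
  .....
  .....
  .....
  .....
  .....

.....
.....
.....
.....
.....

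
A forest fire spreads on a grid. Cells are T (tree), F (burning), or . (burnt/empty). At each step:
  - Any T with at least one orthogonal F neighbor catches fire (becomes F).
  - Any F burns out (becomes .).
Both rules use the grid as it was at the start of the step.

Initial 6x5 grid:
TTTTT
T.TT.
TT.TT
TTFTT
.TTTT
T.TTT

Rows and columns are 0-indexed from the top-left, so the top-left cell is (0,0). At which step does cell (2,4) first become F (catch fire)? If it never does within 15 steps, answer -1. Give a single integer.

Step 1: cell (2,4)='T' (+3 fires, +1 burnt)
Step 2: cell (2,4)='T' (+7 fires, +3 burnt)
Step 3: cell (2,4)='F' (+5 fires, +7 burnt)
  -> target ignites at step 3
Step 4: cell (2,4)='.' (+4 fires, +5 burnt)
Step 5: cell (2,4)='.' (+3 fires, +4 burnt)
Step 6: cell (2,4)='.' (+1 fires, +3 burnt)
Step 7: cell (2,4)='.' (+0 fires, +1 burnt)
  fire out at step 7

3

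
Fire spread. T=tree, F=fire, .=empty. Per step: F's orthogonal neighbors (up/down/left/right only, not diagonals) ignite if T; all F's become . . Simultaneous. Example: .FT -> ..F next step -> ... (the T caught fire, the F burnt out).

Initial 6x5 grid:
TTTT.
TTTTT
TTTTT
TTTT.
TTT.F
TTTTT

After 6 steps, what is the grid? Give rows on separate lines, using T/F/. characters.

Step 1: 1 trees catch fire, 1 burn out
  TTTT.
  TTTTT
  TTTTT
  TTTT.
  TTT..
  TTTTF
Step 2: 1 trees catch fire, 1 burn out
  TTTT.
  TTTTT
  TTTTT
  TTTT.
  TTT..
  TTTF.
Step 3: 1 trees catch fire, 1 burn out
  TTTT.
  TTTTT
  TTTTT
  TTTT.
  TTT..
  TTF..
Step 4: 2 trees catch fire, 1 burn out
  TTTT.
  TTTTT
  TTTTT
  TTTT.
  TTF..
  TF...
Step 5: 3 trees catch fire, 2 burn out
  TTTT.
  TTTTT
  TTTTT
  TTFT.
  TF...
  F....
Step 6: 4 trees catch fire, 3 burn out
  TTTT.
  TTTTT
  TTFTT
  TF.F.
  F....
  .....

TTTT.
TTTTT
TTFTT
TF.F.
F....
.....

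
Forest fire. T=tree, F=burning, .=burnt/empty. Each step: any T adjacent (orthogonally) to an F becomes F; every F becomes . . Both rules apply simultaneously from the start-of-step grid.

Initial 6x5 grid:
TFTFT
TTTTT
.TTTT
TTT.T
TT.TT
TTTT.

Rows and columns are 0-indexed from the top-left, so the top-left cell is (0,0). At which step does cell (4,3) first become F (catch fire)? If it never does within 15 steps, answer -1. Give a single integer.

Step 1: cell (4,3)='T' (+5 fires, +2 burnt)
Step 2: cell (4,3)='T' (+5 fires, +5 burnt)
Step 3: cell (4,3)='T' (+3 fires, +5 burnt)
Step 4: cell (4,3)='T' (+4 fires, +3 burnt)
Step 5: cell (4,3)='T' (+3 fires, +4 burnt)
Step 6: cell (4,3)='F' (+3 fires, +3 burnt)
  -> target ignites at step 6
Step 7: cell (4,3)='.' (+1 fires, +3 burnt)
Step 8: cell (4,3)='.' (+0 fires, +1 burnt)
  fire out at step 8

6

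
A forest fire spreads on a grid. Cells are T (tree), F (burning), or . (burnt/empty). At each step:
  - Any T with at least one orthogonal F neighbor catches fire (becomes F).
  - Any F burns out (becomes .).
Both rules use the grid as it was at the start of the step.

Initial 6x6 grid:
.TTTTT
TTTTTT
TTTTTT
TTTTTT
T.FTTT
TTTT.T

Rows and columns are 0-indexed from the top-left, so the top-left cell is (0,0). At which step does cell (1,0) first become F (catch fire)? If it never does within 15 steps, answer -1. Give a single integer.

Step 1: cell (1,0)='T' (+3 fires, +1 burnt)
Step 2: cell (1,0)='T' (+6 fires, +3 burnt)
Step 3: cell (1,0)='T' (+7 fires, +6 burnt)
Step 4: cell (1,0)='T' (+8 fires, +7 burnt)
Step 5: cell (1,0)='F' (+5 fires, +8 burnt)
  -> target ignites at step 5
Step 6: cell (1,0)='.' (+2 fires, +5 burnt)
Step 7: cell (1,0)='.' (+1 fires, +2 burnt)
Step 8: cell (1,0)='.' (+0 fires, +1 burnt)
  fire out at step 8

5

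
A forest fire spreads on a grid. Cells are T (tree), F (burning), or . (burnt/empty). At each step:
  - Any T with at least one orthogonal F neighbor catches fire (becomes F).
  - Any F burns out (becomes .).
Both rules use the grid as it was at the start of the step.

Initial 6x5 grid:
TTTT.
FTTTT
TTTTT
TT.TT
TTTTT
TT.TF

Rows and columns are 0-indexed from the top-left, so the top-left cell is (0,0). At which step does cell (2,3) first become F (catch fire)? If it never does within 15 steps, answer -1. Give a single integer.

Step 1: cell (2,3)='T' (+5 fires, +2 burnt)
Step 2: cell (2,3)='T' (+6 fires, +5 burnt)
Step 3: cell (2,3)='T' (+8 fires, +6 burnt)
Step 4: cell (2,3)='F' (+5 fires, +8 burnt)
  -> target ignites at step 4
Step 5: cell (2,3)='.' (+1 fires, +5 burnt)
Step 6: cell (2,3)='.' (+0 fires, +1 burnt)
  fire out at step 6

4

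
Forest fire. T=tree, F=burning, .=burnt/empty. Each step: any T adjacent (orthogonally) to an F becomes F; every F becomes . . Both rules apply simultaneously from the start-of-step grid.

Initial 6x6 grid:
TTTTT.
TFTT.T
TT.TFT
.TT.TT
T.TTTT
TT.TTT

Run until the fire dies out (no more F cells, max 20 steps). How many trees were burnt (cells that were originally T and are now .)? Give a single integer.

Step 1: +7 fires, +2 burnt (F count now 7)
Step 2: +8 fires, +7 burnt (F count now 8)
Step 3: +5 fires, +8 burnt (F count now 5)
Step 4: +4 fires, +5 burnt (F count now 4)
Step 5: +0 fires, +4 burnt (F count now 0)
Fire out after step 5
Initially T: 27, now '.': 33
Total burnt (originally-T cells now '.'): 24

Answer: 24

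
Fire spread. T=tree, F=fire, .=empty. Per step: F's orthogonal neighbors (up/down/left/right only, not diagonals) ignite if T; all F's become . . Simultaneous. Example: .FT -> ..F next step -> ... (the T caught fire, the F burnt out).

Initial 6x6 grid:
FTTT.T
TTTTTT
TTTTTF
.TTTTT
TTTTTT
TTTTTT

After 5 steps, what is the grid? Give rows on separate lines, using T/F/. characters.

Step 1: 5 trees catch fire, 2 burn out
  .FTT.T
  FTTTTF
  TTTTF.
  .TTTTF
  TTTTTT
  TTTTTT
Step 2: 8 trees catch fire, 5 burn out
  ..FT.F
  .FTTF.
  FTTF..
  .TTTF.
  TTTTTF
  TTTTTT
Step 3: 8 trees catch fire, 8 burn out
  ...F..
  ..FF..
  .FF...
  .TTF..
  TTTTF.
  TTTTTF
Step 4: 4 trees catch fire, 8 burn out
  ......
  ......
  ......
  .FF...
  TTTF..
  TTTTF.
Step 5: 3 trees catch fire, 4 burn out
  ......
  ......
  ......
  ......
  TFF...
  TTTF..

......
......
......
......
TFF...
TTTF..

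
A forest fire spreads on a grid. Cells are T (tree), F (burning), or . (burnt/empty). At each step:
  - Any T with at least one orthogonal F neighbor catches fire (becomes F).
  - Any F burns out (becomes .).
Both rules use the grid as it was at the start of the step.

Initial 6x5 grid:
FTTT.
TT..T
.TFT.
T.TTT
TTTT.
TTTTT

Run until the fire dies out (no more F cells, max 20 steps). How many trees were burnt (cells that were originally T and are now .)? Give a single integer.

Answer: 20

Derivation:
Step 1: +5 fires, +2 burnt (F count now 5)
Step 2: +4 fires, +5 burnt (F count now 4)
Step 3: +5 fires, +4 burnt (F count now 5)
Step 4: +3 fires, +5 burnt (F count now 3)
Step 5: +3 fires, +3 burnt (F count now 3)
Step 6: +0 fires, +3 burnt (F count now 0)
Fire out after step 6
Initially T: 21, now '.': 29
Total burnt (originally-T cells now '.'): 20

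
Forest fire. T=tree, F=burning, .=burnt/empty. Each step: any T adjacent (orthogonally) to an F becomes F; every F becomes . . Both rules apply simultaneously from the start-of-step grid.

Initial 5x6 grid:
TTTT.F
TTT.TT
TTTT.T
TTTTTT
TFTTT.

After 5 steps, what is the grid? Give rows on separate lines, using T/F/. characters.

Step 1: 4 trees catch fire, 2 burn out
  TTTT..
  TTT.TF
  TTTT.T
  TFTTTT
  F.FTT.
Step 2: 6 trees catch fire, 4 burn out
  TTTT..
  TTT.F.
  TFTT.F
  F.FTTT
  ...FT.
Step 3: 6 trees catch fire, 6 burn out
  TTTT..
  TFT...
  F.FT..
  ...FTF
  ....F.
Step 4: 5 trees catch fire, 6 burn out
  TFTT..
  F.F...
  ...F..
  ....F.
  ......
Step 5: 2 trees catch fire, 5 burn out
  F.FT..
  ......
  ......
  ......
  ......

F.FT..
......
......
......
......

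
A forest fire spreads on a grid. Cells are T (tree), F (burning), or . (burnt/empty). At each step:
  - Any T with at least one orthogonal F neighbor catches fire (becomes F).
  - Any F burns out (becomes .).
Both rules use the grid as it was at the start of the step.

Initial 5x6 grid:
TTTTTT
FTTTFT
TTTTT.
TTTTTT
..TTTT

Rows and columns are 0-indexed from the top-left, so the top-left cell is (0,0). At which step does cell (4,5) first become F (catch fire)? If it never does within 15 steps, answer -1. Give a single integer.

Step 1: cell (4,5)='T' (+7 fires, +2 burnt)
Step 2: cell (4,5)='T' (+8 fires, +7 burnt)
Step 3: cell (4,5)='T' (+6 fires, +8 burnt)
Step 4: cell (4,5)='F' (+3 fires, +6 burnt)
  -> target ignites at step 4
Step 5: cell (4,5)='.' (+1 fires, +3 burnt)
Step 6: cell (4,5)='.' (+0 fires, +1 burnt)
  fire out at step 6

4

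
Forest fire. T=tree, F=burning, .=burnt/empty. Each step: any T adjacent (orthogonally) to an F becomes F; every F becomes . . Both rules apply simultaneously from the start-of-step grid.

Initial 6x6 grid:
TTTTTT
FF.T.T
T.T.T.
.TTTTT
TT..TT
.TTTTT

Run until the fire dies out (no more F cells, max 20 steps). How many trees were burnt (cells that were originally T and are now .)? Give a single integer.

Answer: 9

Derivation:
Step 1: +3 fires, +2 burnt (F count now 3)
Step 2: +1 fires, +3 burnt (F count now 1)
Step 3: +1 fires, +1 burnt (F count now 1)
Step 4: +2 fires, +1 burnt (F count now 2)
Step 5: +1 fires, +2 burnt (F count now 1)
Step 6: +1 fires, +1 burnt (F count now 1)
Step 7: +0 fires, +1 burnt (F count now 0)
Fire out after step 7
Initially T: 25, now '.': 20
Total burnt (originally-T cells now '.'): 9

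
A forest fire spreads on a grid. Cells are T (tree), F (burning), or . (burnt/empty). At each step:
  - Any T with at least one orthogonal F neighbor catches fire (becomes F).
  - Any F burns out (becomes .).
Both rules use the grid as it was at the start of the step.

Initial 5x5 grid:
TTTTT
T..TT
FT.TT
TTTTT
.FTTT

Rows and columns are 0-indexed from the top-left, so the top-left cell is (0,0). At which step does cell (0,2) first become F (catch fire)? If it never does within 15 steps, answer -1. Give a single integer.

Step 1: cell (0,2)='T' (+5 fires, +2 burnt)
Step 2: cell (0,2)='T' (+3 fires, +5 burnt)
Step 3: cell (0,2)='T' (+3 fires, +3 burnt)
Step 4: cell (0,2)='F' (+3 fires, +3 burnt)
  -> target ignites at step 4
Step 5: cell (0,2)='.' (+3 fires, +3 burnt)
Step 6: cell (0,2)='.' (+2 fires, +3 burnt)
Step 7: cell (0,2)='.' (+0 fires, +2 burnt)
  fire out at step 7

4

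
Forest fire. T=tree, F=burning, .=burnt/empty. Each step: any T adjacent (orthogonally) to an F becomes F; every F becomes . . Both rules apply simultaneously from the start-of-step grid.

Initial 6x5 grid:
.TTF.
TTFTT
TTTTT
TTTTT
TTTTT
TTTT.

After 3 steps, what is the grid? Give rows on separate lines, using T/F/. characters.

Step 1: 4 trees catch fire, 2 burn out
  .TF..
  TF.FT
  TTFTT
  TTTTT
  TTTTT
  TTTT.
Step 2: 6 trees catch fire, 4 burn out
  .F...
  F...F
  TF.FT
  TTFTT
  TTTTT
  TTTT.
Step 3: 5 trees catch fire, 6 burn out
  .....
  .....
  F...F
  TF.FT
  TTFTT
  TTTT.

.....
.....
F...F
TF.FT
TTFTT
TTTT.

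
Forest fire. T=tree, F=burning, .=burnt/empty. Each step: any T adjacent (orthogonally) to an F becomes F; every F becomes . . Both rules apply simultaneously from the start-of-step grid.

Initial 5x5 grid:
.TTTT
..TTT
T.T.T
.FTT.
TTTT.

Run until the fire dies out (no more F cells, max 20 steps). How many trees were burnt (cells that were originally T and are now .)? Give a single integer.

Step 1: +2 fires, +1 burnt (F count now 2)
Step 2: +4 fires, +2 burnt (F count now 4)
Step 3: +2 fires, +4 burnt (F count now 2)
Step 4: +2 fires, +2 burnt (F count now 2)
Step 5: +3 fires, +2 burnt (F count now 3)
Step 6: +2 fires, +3 burnt (F count now 2)
Step 7: +0 fires, +2 burnt (F count now 0)
Fire out after step 7
Initially T: 16, now '.': 24
Total burnt (originally-T cells now '.'): 15

Answer: 15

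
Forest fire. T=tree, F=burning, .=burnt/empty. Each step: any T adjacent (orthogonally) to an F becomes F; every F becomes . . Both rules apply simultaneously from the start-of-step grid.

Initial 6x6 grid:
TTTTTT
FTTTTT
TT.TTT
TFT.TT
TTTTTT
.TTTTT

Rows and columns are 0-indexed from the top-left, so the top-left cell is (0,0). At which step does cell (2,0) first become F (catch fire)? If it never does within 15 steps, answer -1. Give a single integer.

Step 1: cell (2,0)='F' (+7 fires, +2 burnt)
  -> target ignites at step 1
Step 2: cell (2,0)='.' (+5 fires, +7 burnt)
Step 3: cell (2,0)='.' (+4 fires, +5 burnt)
Step 4: cell (2,0)='.' (+5 fires, +4 burnt)
Step 5: cell (2,0)='.' (+6 fires, +5 burnt)
Step 6: cell (2,0)='.' (+4 fires, +6 burnt)
Step 7: cell (2,0)='.' (+0 fires, +4 burnt)
  fire out at step 7

1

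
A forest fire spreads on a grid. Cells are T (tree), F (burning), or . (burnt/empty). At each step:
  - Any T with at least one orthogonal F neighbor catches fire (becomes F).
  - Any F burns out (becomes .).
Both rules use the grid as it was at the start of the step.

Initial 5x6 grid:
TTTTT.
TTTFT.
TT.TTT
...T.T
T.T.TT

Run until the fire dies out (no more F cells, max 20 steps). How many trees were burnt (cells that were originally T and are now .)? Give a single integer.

Step 1: +4 fires, +1 burnt (F count now 4)
Step 2: +5 fires, +4 burnt (F count now 5)
Step 3: +4 fires, +5 burnt (F count now 4)
Step 4: +3 fires, +4 burnt (F count now 3)
Step 5: +1 fires, +3 burnt (F count now 1)
Step 6: +1 fires, +1 burnt (F count now 1)
Step 7: +0 fires, +1 burnt (F count now 0)
Fire out after step 7
Initially T: 20, now '.': 28
Total burnt (originally-T cells now '.'): 18

Answer: 18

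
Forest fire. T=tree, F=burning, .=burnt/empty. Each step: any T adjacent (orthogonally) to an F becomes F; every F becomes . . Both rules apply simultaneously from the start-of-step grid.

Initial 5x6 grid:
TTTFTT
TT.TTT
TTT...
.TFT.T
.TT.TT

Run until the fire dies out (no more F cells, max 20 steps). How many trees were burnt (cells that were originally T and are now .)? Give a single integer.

Step 1: +7 fires, +2 burnt (F count now 7)
Step 2: +5 fires, +7 burnt (F count now 5)
Step 3: +4 fires, +5 burnt (F count now 4)
Step 4: +1 fires, +4 burnt (F count now 1)
Step 5: +0 fires, +1 burnt (F count now 0)
Fire out after step 5
Initially T: 20, now '.': 27
Total burnt (originally-T cells now '.'): 17

Answer: 17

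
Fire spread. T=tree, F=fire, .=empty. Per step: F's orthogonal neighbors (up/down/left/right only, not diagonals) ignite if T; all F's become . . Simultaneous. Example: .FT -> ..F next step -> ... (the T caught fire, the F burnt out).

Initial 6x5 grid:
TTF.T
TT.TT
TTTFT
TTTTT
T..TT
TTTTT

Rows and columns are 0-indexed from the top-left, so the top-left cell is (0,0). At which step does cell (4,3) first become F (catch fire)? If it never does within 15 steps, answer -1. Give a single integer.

Step 1: cell (4,3)='T' (+5 fires, +2 burnt)
Step 2: cell (4,3)='F' (+7 fires, +5 burnt)
  -> target ignites at step 2
Step 3: cell (4,3)='.' (+6 fires, +7 burnt)
Step 4: cell (4,3)='.' (+3 fires, +6 burnt)
Step 5: cell (4,3)='.' (+2 fires, +3 burnt)
Step 6: cell (4,3)='.' (+1 fires, +2 burnt)
Step 7: cell (4,3)='.' (+0 fires, +1 burnt)
  fire out at step 7

2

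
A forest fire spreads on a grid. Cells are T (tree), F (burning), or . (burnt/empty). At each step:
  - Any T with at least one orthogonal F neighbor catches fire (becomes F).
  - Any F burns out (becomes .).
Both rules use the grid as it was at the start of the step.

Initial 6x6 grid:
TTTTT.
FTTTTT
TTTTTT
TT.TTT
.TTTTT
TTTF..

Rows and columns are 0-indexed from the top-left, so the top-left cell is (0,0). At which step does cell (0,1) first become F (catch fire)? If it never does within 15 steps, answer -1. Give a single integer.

Step 1: cell (0,1)='T' (+5 fires, +2 burnt)
Step 2: cell (0,1)='F' (+8 fires, +5 burnt)
  -> target ignites at step 2
Step 3: cell (0,1)='.' (+9 fires, +8 burnt)
Step 4: cell (0,1)='.' (+4 fires, +9 burnt)
Step 5: cell (0,1)='.' (+3 fires, +4 burnt)
Step 6: cell (0,1)='.' (+0 fires, +3 burnt)
  fire out at step 6

2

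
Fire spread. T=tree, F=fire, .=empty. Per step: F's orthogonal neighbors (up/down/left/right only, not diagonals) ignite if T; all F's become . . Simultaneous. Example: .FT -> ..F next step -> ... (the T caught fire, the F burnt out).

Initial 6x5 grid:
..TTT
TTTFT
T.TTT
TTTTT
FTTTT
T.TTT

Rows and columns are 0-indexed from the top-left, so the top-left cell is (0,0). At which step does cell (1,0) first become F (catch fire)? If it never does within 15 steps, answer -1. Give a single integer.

Step 1: cell (1,0)='T' (+7 fires, +2 burnt)
Step 2: cell (1,0)='T' (+9 fires, +7 burnt)
Step 3: cell (1,0)='F' (+5 fires, +9 burnt)
  -> target ignites at step 3
Step 4: cell (1,0)='.' (+2 fires, +5 burnt)
Step 5: cell (1,0)='.' (+1 fires, +2 burnt)
Step 6: cell (1,0)='.' (+0 fires, +1 burnt)
  fire out at step 6

3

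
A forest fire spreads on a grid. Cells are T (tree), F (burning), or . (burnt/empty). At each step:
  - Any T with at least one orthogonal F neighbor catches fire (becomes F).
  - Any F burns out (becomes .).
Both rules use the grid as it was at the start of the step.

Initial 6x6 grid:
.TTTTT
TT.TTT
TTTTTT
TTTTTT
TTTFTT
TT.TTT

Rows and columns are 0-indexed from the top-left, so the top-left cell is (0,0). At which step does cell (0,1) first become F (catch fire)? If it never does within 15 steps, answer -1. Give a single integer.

Step 1: cell (0,1)='T' (+4 fires, +1 burnt)
Step 2: cell (0,1)='T' (+6 fires, +4 burnt)
Step 3: cell (0,1)='T' (+8 fires, +6 burnt)
Step 4: cell (0,1)='T' (+6 fires, +8 burnt)
Step 5: cell (0,1)='T' (+5 fires, +6 burnt)
Step 6: cell (0,1)='F' (+3 fires, +5 burnt)
  -> target ignites at step 6
Step 7: cell (0,1)='.' (+0 fires, +3 burnt)
  fire out at step 7

6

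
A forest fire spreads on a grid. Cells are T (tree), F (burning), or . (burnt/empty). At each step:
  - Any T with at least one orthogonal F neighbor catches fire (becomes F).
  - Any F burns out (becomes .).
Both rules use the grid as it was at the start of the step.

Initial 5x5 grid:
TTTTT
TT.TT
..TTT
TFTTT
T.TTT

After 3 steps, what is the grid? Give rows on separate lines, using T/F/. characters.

Step 1: 2 trees catch fire, 1 burn out
  TTTTT
  TT.TT
  ..TTT
  F.FTT
  T.TTT
Step 2: 4 trees catch fire, 2 burn out
  TTTTT
  TT.TT
  ..FTT
  ...FT
  F.FTT
Step 3: 3 trees catch fire, 4 burn out
  TTTTT
  TT.TT
  ...FT
  ....F
  ...FT

TTTTT
TT.TT
...FT
....F
...FT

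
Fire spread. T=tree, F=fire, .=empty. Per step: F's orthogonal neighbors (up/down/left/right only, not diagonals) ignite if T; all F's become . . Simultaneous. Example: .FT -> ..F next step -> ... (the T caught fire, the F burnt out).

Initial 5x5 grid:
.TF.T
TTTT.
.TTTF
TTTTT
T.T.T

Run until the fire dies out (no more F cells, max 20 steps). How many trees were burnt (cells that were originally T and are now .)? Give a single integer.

Step 1: +4 fires, +2 burnt (F count now 4)
Step 2: +5 fires, +4 burnt (F count now 5)
Step 3: +3 fires, +5 burnt (F count now 3)
Step 4: +2 fires, +3 burnt (F count now 2)
Step 5: +1 fires, +2 burnt (F count now 1)
Step 6: +1 fires, +1 burnt (F count now 1)
Step 7: +0 fires, +1 burnt (F count now 0)
Fire out after step 7
Initially T: 17, now '.': 24
Total burnt (originally-T cells now '.'): 16

Answer: 16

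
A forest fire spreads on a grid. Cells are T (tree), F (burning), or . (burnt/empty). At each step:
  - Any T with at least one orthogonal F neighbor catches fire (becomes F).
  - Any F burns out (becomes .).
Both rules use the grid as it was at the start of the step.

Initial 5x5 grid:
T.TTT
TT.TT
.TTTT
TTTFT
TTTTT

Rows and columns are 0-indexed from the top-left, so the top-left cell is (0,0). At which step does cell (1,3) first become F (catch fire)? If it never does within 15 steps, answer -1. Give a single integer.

Step 1: cell (1,3)='T' (+4 fires, +1 burnt)
Step 2: cell (1,3)='F' (+6 fires, +4 burnt)
  -> target ignites at step 2
Step 3: cell (1,3)='.' (+5 fires, +6 burnt)
Step 4: cell (1,3)='.' (+4 fires, +5 burnt)
Step 5: cell (1,3)='.' (+1 fires, +4 burnt)
Step 6: cell (1,3)='.' (+1 fires, +1 burnt)
Step 7: cell (1,3)='.' (+0 fires, +1 burnt)
  fire out at step 7

2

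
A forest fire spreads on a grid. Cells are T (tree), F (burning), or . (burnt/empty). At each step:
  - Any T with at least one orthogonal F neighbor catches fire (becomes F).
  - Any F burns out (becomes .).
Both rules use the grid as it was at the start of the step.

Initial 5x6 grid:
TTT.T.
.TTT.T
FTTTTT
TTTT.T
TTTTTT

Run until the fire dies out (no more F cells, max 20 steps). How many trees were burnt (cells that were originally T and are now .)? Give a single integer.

Step 1: +2 fires, +1 burnt (F count now 2)
Step 2: +4 fires, +2 burnt (F count now 4)
Step 3: +5 fires, +4 burnt (F count now 5)
Step 4: +6 fires, +5 burnt (F count now 6)
Step 5: +2 fires, +6 burnt (F count now 2)
Step 6: +3 fires, +2 burnt (F count now 3)
Step 7: +1 fires, +3 burnt (F count now 1)
Step 8: +0 fires, +1 burnt (F count now 0)
Fire out after step 8
Initially T: 24, now '.': 29
Total burnt (originally-T cells now '.'): 23

Answer: 23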